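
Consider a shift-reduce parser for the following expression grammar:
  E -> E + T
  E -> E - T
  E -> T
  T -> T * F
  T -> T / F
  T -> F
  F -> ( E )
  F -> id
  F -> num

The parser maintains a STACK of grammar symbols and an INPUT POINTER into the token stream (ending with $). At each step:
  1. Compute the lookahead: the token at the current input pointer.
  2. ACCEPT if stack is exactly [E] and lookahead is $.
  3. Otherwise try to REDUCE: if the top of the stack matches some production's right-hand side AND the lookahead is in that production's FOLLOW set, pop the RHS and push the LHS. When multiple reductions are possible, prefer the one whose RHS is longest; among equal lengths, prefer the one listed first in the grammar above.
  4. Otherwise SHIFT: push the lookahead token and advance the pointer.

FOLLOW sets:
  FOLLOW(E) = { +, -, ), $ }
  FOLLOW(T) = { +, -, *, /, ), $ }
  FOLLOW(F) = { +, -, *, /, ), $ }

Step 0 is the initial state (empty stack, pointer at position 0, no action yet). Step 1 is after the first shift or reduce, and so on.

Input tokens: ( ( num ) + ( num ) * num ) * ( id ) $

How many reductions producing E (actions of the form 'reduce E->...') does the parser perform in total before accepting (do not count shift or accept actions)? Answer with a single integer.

Step 1: shift (. Stack=[(] ptr=1 lookahead=( remaining=[( num ) + ( num ) * num ) * ( id ) $]
Step 2: shift (. Stack=[( (] ptr=2 lookahead=num remaining=[num ) + ( num ) * num ) * ( id ) $]
Step 3: shift num. Stack=[( ( num] ptr=3 lookahead=) remaining=[) + ( num ) * num ) * ( id ) $]
Step 4: reduce F->num. Stack=[( ( F] ptr=3 lookahead=) remaining=[) + ( num ) * num ) * ( id ) $]
Step 5: reduce T->F. Stack=[( ( T] ptr=3 lookahead=) remaining=[) + ( num ) * num ) * ( id ) $]
Step 6: reduce E->T. Stack=[( ( E] ptr=3 lookahead=) remaining=[) + ( num ) * num ) * ( id ) $]
Step 7: shift ). Stack=[( ( E )] ptr=4 lookahead=+ remaining=[+ ( num ) * num ) * ( id ) $]
Step 8: reduce F->( E ). Stack=[( F] ptr=4 lookahead=+ remaining=[+ ( num ) * num ) * ( id ) $]
Step 9: reduce T->F. Stack=[( T] ptr=4 lookahead=+ remaining=[+ ( num ) * num ) * ( id ) $]
Step 10: reduce E->T. Stack=[( E] ptr=4 lookahead=+ remaining=[+ ( num ) * num ) * ( id ) $]
Step 11: shift +. Stack=[( E +] ptr=5 lookahead=( remaining=[( num ) * num ) * ( id ) $]
Step 12: shift (. Stack=[( E + (] ptr=6 lookahead=num remaining=[num ) * num ) * ( id ) $]
Step 13: shift num. Stack=[( E + ( num] ptr=7 lookahead=) remaining=[) * num ) * ( id ) $]
Step 14: reduce F->num. Stack=[( E + ( F] ptr=7 lookahead=) remaining=[) * num ) * ( id ) $]
Step 15: reduce T->F. Stack=[( E + ( T] ptr=7 lookahead=) remaining=[) * num ) * ( id ) $]
Step 16: reduce E->T. Stack=[( E + ( E] ptr=7 lookahead=) remaining=[) * num ) * ( id ) $]
Step 17: shift ). Stack=[( E + ( E )] ptr=8 lookahead=* remaining=[* num ) * ( id ) $]
Step 18: reduce F->( E ). Stack=[( E + F] ptr=8 lookahead=* remaining=[* num ) * ( id ) $]
Step 19: reduce T->F. Stack=[( E + T] ptr=8 lookahead=* remaining=[* num ) * ( id ) $]
Step 20: shift *. Stack=[( E + T *] ptr=9 lookahead=num remaining=[num ) * ( id ) $]
Step 21: shift num. Stack=[( E + T * num] ptr=10 lookahead=) remaining=[) * ( id ) $]
Step 22: reduce F->num. Stack=[( E + T * F] ptr=10 lookahead=) remaining=[) * ( id ) $]
Step 23: reduce T->T * F. Stack=[( E + T] ptr=10 lookahead=) remaining=[) * ( id ) $]
Step 24: reduce E->E + T. Stack=[( E] ptr=10 lookahead=) remaining=[) * ( id ) $]
Step 25: shift ). Stack=[( E )] ptr=11 lookahead=* remaining=[* ( id ) $]
Step 26: reduce F->( E ). Stack=[F] ptr=11 lookahead=* remaining=[* ( id ) $]
Step 27: reduce T->F. Stack=[T] ptr=11 lookahead=* remaining=[* ( id ) $]
Step 28: shift *. Stack=[T *] ptr=12 lookahead=( remaining=[( id ) $]
Step 29: shift (. Stack=[T * (] ptr=13 lookahead=id remaining=[id ) $]
Step 30: shift id. Stack=[T * ( id] ptr=14 lookahead=) remaining=[) $]
Step 31: reduce F->id. Stack=[T * ( F] ptr=14 lookahead=) remaining=[) $]
Step 32: reduce T->F. Stack=[T * ( T] ptr=14 lookahead=) remaining=[) $]
Step 33: reduce E->T. Stack=[T * ( E] ptr=14 lookahead=) remaining=[) $]
Step 34: shift ). Stack=[T * ( E )] ptr=15 lookahead=$ remaining=[$]
Step 35: reduce F->( E ). Stack=[T * F] ptr=15 lookahead=$ remaining=[$]
Step 36: reduce T->T * F. Stack=[T] ptr=15 lookahead=$ remaining=[$]
Step 37: reduce E->T. Stack=[E] ptr=15 lookahead=$ remaining=[$]
Step 38: accept. Stack=[E] ptr=15 lookahead=$ remaining=[$]

Answer: 6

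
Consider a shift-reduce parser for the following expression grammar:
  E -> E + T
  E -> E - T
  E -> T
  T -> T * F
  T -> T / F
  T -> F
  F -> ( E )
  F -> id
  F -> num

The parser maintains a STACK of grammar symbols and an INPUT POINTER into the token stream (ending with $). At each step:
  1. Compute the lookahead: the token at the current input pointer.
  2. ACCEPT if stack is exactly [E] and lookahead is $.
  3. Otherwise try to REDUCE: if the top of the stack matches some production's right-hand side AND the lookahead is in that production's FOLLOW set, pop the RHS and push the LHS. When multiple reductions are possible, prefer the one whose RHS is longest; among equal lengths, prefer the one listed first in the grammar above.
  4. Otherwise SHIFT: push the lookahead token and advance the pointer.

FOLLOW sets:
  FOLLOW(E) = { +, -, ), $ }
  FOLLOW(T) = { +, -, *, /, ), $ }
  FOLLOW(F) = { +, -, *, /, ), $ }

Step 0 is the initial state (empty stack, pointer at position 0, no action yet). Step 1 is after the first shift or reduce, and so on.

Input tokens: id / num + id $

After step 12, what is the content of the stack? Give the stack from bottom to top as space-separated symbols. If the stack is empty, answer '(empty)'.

Step 1: shift id. Stack=[id] ptr=1 lookahead=/ remaining=[/ num + id $]
Step 2: reduce F->id. Stack=[F] ptr=1 lookahead=/ remaining=[/ num + id $]
Step 3: reduce T->F. Stack=[T] ptr=1 lookahead=/ remaining=[/ num + id $]
Step 4: shift /. Stack=[T /] ptr=2 lookahead=num remaining=[num + id $]
Step 5: shift num. Stack=[T / num] ptr=3 lookahead=+ remaining=[+ id $]
Step 6: reduce F->num. Stack=[T / F] ptr=3 lookahead=+ remaining=[+ id $]
Step 7: reduce T->T / F. Stack=[T] ptr=3 lookahead=+ remaining=[+ id $]
Step 8: reduce E->T. Stack=[E] ptr=3 lookahead=+ remaining=[+ id $]
Step 9: shift +. Stack=[E +] ptr=4 lookahead=id remaining=[id $]
Step 10: shift id. Stack=[E + id] ptr=5 lookahead=$ remaining=[$]
Step 11: reduce F->id. Stack=[E + F] ptr=5 lookahead=$ remaining=[$]
Step 12: reduce T->F. Stack=[E + T] ptr=5 lookahead=$ remaining=[$]

Answer: E + T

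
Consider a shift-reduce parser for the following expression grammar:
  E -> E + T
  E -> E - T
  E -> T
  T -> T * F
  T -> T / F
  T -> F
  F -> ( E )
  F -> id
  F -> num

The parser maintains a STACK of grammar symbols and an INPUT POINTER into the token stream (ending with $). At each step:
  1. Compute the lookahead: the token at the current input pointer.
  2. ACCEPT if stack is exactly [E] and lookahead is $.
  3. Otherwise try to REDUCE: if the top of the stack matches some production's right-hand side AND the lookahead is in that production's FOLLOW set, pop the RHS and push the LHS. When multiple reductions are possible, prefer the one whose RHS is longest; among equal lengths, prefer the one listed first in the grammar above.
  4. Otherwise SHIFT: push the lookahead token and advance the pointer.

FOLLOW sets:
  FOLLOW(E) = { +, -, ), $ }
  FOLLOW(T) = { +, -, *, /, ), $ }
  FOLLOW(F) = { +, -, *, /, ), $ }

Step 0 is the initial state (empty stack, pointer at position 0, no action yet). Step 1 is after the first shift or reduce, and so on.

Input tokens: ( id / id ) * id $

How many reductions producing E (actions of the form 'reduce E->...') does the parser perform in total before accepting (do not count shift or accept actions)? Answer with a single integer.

Answer: 2

Derivation:
Step 1: shift (. Stack=[(] ptr=1 lookahead=id remaining=[id / id ) * id $]
Step 2: shift id. Stack=[( id] ptr=2 lookahead=/ remaining=[/ id ) * id $]
Step 3: reduce F->id. Stack=[( F] ptr=2 lookahead=/ remaining=[/ id ) * id $]
Step 4: reduce T->F. Stack=[( T] ptr=2 lookahead=/ remaining=[/ id ) * id $]
Step 5: shift /. Stack=[( T /] ptr=3 lookahead=id remaining=[id ) * id $]
Step 6: shift id. Stack=[( T / id] ptr=4 lookahead=) remaining=[) * id $]
Step 7: reduce F->id. Stack=[( T / F] ptr=4 lookahead=) remaining=[) * id $]
Step 8: reduce T->T / F. Stack=[( T] ptr=4 lookahead=) remaining=[) * id $]
Step 9: reduce E->T. Stack=[( E] ptr=4 lookahead=) remaining=[) * id $]
Step 10: shift ). Stack=[( E )] ptr=5 lookahead=* remaining=[* id $]
Step 11: reduce F->( E ). Stack=[F] ptr=5 lookahead=* remaining=[* id $]
Step 12: reduce T->F. Stack=[T] ptr=5 lookahead=* remaining=[* id $]
Step 13: shift *. Stack=[T *] ptr=6 lookahead=id remaining=[id $]
Step 14: shift id. Stack=[T * id] ptr=7 lookahead=$ remaining=[$]
Step 15: reduce F->id. Stack=[T * F] ptr=7 lookahead=$ remaining=[$]
Step 16: reduce T->T * F. Stack=[T] ptr=7 lookahead=$ remaining=[$]
Step 17: reduce E->T. Stack=[E] ptr=7 lookahead=$ remaining=[$]
Step 18: accept. Stack=[E] ptr=7 lookahead=$ remaining=[$]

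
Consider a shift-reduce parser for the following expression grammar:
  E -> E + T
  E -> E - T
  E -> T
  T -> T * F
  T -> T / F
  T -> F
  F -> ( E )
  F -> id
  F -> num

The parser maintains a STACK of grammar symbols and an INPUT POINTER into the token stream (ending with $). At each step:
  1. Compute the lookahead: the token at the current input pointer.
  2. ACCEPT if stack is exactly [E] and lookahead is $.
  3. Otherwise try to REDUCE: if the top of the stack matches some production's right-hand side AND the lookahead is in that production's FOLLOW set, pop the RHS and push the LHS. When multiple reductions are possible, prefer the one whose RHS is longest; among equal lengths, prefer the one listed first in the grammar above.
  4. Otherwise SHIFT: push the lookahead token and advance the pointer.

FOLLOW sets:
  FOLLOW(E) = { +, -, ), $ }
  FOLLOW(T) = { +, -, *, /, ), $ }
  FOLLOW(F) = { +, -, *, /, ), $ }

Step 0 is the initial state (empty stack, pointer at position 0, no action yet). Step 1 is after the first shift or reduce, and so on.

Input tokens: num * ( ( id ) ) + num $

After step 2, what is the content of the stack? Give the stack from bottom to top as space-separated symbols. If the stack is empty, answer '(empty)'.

Answer: F

Derivation:
Step 1: shift num. Stack=[num] ptr=1 lookahead=* remaining=[* ( ( id ) ) + num $]
Step 2: reduce F->num. Stack=[F] ptr=1 lookahead=* remaining=[* ( ( id ) ) + num $]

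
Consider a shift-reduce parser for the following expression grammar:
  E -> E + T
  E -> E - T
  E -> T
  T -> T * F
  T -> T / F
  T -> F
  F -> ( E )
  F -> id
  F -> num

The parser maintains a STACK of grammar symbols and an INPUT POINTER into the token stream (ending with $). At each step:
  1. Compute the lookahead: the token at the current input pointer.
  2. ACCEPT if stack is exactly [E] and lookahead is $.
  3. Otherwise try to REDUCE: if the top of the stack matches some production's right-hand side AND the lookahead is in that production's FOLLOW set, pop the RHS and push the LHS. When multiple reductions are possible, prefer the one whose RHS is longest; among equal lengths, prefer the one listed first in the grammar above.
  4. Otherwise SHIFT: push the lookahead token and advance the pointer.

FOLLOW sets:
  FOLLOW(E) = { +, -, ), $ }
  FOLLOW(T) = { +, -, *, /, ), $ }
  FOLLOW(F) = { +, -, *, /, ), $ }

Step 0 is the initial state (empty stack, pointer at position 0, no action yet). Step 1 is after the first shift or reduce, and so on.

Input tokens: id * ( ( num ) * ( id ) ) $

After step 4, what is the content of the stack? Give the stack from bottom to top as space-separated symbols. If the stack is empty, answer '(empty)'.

Step 1: shift id. Stack=[id] ptr=1 lookahead=* remaining=[* ( ( num ) * ( id ) ) $]
Step 2: reduce F->id. Stack=[F] ptr=1 lookahead=* remaining=[* ( ( num ) * ( id ) ) $]
Step 3: reduce T->F. Stack=[T] ptr=1 lookahead=* remaining=[* ( ( num ) * ( id ) ) $]
Step 4: shift *. Stack=[T *] ptr=2 lookahead=( remaining=[( ( num ) * ( id ) ) $]

Answer: T *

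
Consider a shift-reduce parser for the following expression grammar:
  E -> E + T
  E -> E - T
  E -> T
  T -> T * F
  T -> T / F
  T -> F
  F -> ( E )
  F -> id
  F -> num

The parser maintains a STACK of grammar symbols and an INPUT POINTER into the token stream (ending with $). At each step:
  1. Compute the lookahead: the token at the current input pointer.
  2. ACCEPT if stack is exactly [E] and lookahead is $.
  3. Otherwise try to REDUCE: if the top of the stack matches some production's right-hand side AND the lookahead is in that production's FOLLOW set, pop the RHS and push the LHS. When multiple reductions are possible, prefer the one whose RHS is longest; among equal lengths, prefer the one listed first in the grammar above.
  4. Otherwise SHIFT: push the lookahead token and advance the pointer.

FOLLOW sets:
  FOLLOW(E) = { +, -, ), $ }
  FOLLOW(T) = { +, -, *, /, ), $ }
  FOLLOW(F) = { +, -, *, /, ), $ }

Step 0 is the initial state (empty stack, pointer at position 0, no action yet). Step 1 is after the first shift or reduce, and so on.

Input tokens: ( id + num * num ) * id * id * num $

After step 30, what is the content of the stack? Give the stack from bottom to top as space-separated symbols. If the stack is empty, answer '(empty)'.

Answer: E

Derivation:
Step 1: shift (. Stack=[(] ptr=1 lookahead=id remaining=[id + num * num ) * id * id * num $]
Step 2: shift id. Stack=[( id] ptr=2 lookahead=+ remaining=[+ num * num ) * id * id * num $]
Step 3: reduce F->id. Stack=[( F] ptr=2 lookahead=+ remaining=[+ num * num ) * id * id * num $]
Step 4: reduce T->F. Stack=[( T] ptr=2 lookahead=+ remaining=[+ num * num ) * id * id * num $]
Step 5: reduce E->T. Stack=[( E] ptr=2 lookahead=+ remaining=[+ num * num ) * id * id * num $]
Step 6: shift +. Stack=[( E +] ptr=3 lookahead=num remaining=[num * num ) * id * id * num $]
Step 7: shift num. Stack=[( E + num] ptr=4 lookahead=* remaining=[* num ) * id * id * num $]
Step 8: reduce F->num. Stack=[( E + F] ptr=4 lookahead=* remaining=[* num ) * id * id * num $]
Step 9: reduce T->F. Stack=[( E + T] ptr=4 lookahead=* remaining=[* num ) * id * id * num $]
Step 10: shift *. Stack=[( E + T *] ptr=5 lookahead=num remaining=[num ) * id * id * num $]
Step 11: shift num. Stack=[( E + T * num] ptr=6 lookahead=) remaining=[) * id * id * num $]
Step 12: reduce F->num. Stack=[( E + T * F] ptr=6 lookahead=) remaining=[) * id * id * num $]
Step 13: reduce T->T * F. Stack=[( E + T] ptr=6 lookahead=) remaining=[) * id * id * num $]
Step 14: reduce E->E + T. Stack=[( E] ptr=6 lookahead=) remaining=[) * id * id * num $]
Step 15: shift ). Stack=[( E )] ptr=7 lookahead=* remaining=[* id * id * num $]
Step 16: reduce F->( E ). Stack=[F] ptr=7 lookahead=* remaining=[* id * id * num $]
Step 17: reduce T->F. Stack=[T] ptr=7 lookahead=* remaining=[* id * id * num $]
Step 18: shift *. Stack=[T *] ptr=8 lookahead=id remaining=[id * id * num $]
Step 19: shift id. Stack=[T * id] ptr=9 lookahead=* remaining=[* id * num $]
Step 20: reduce F->id. Stack=[T * F] ptr=9 lookahead=* remaining=[* id * num $]
Step 21: reduce T->T * F. Stack=[T] ptr=9 lookahead=* remaining=[* id * num $]
Step 22: shift *. Stack=[T *] ptr=10 lookahead=id remaining=[id * num $]
Step 23: shift id. Stack=[T * id] ptr=11 lookahead=* remaining=[* num $]
Step 24: reduce F->id. Stack=[T * F] ptr=11 lookahead=* remaining=[* num $]
Step 25: reduce T->T * F. Stack=[T] ptr=11 lookahead=* remaining=[* num $]
Step 26: shift *. Stack=[T *] ptr=12 lookahead=num remaining=[num $]
Step 27: shift num. Stack=[T * num] ptr=13 lookahead=$ remaining=[$]
Step 28: reduce F->num. Stack=[T * F] ptr=13 lookahead=$ remaining=[$]
Step 29: reduce T->T * F. Stack=[T] ptr=13 lookahead=$ remaining=[$]
Step 30: reduce E->T. Stack=[E] ptr=13 lookahead=$ remaining=[$]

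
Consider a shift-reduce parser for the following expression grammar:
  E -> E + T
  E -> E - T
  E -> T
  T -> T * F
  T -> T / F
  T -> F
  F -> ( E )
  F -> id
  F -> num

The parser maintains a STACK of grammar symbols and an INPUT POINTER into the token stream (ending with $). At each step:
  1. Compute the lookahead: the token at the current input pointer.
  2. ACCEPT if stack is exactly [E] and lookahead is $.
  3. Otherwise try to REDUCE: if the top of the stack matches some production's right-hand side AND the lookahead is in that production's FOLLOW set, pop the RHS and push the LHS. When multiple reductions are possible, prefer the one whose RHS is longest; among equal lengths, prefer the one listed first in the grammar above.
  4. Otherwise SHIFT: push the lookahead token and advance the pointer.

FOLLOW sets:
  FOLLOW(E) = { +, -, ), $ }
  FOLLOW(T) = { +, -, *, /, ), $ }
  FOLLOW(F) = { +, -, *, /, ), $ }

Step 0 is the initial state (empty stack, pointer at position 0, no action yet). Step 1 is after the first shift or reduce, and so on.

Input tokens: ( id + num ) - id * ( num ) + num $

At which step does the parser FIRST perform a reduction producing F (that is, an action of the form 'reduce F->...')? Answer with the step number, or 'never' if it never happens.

Step 1: shift (. Stack=[(] ptr=1 lookahead=id remaining=[id + num ) - id * ( num ) + num $]
Step 2: shift id. Stack=[( id] ptr=2 lookahead=+ remaining=[+ num ) - id * ( num ) + num $]
Step 3: reduce F->id. Stack=[( F] ptr=2 lookahead=+ remaining=[+ num ) - id * ( num ) + num $]

Answer: 3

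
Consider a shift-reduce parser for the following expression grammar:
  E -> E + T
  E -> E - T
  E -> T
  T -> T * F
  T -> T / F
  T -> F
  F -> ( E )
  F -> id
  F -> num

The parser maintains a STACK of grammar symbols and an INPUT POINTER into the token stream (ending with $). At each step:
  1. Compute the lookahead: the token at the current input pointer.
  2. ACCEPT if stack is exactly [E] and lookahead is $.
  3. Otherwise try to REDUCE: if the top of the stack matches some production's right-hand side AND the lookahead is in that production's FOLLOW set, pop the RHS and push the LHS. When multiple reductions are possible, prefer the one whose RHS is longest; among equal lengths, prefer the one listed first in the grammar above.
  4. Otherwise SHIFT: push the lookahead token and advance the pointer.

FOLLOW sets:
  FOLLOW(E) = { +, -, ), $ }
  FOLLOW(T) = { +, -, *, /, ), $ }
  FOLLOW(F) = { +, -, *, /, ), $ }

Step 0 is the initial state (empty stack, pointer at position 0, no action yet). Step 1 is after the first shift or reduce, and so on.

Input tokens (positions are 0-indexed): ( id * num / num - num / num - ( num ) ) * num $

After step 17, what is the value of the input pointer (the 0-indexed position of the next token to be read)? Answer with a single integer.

Answer: 8

Derivation:
Step 1: shift (. Stack=[(] ptr=1 lookahead=id remaining=[id * num / num - num / num - ( num ) ) * num $]
Step 2: shift id. Stack=[( id] ptr=2 lookahead=* remaining=[* num / num - num / num - ( num ) ) * num $]
Step 3: reduce F->id. Stack=[( F] ptr=2 lookahead=* remaining=[* num / num - num / num - ( num ) ) * num $]
Step 4: reduce T->F. Stack=[( T] ptr=2 lookahead=* remaining=[* num / num - num / num - ( num ) ) * num $]
Step 5: shift *. Stack=[( T *] ptr=3 lookahead=num remaining=[num / num - num / num - ( num ) ) * num $]
Step 6: shift num. Stack=[( T * num] ptr=4 lookahead=/ remaining=[/ num - num / num - ( num ) ) * num $]
Step 7: reduce F->num. Stack=[( T * F] ptr=4 lookahead=/ remaining=[/ num - num / num - ( num ) ) * num $]
Step 8: reduce T->T * F. Stack=[( T] ptr=4 lookahead=/ remaining=[/ num - num / num - ( num ) ) * num $]
Step 9: shift /. Stack=[( T /] ptr=5 lookahead=num remaining=[num - num / num - ( num ) ) * num $]
Step 10: shift num. Stack=[( T / num] ptr=6 lookahead=- remaining=[- num / num - ( num ) ) * num $]
Step 11: reduce F->num. Stack=[( T / F] ptr=6 lookahead=- remaining=[- num / num - ( num ) ) * num $]
Step 12: reduce T->T / F. Stack=[( T] ptr=6 lookahead=- remaining=[- num / num - ( num ) ) * num $]
Step 13: reduce E->T. Stack=[( E] ptr=6 lookahead=- remaining=[- num / num - ( num ) ) * num $]
Step 14: shift -. Stack=[( E -] ptr=7 lookahead=num remaining=[num / num - ( num ) ) * num $]
Step 15: shift num. Stack=[( E - num] ptr=8 lookahead=/ remaining=[/ num - ( num ) ) * num $]
Step 16: reduce F->num. Stack=[( E - F] ptr=8 lookahead=/ remaining=[/ num - ( num ) ) * num $]
Step 17: reduce T->F. Stack=[( E - T] ptr=8 lookahead=/ remaining=[/ num - ( num ) ) * num $]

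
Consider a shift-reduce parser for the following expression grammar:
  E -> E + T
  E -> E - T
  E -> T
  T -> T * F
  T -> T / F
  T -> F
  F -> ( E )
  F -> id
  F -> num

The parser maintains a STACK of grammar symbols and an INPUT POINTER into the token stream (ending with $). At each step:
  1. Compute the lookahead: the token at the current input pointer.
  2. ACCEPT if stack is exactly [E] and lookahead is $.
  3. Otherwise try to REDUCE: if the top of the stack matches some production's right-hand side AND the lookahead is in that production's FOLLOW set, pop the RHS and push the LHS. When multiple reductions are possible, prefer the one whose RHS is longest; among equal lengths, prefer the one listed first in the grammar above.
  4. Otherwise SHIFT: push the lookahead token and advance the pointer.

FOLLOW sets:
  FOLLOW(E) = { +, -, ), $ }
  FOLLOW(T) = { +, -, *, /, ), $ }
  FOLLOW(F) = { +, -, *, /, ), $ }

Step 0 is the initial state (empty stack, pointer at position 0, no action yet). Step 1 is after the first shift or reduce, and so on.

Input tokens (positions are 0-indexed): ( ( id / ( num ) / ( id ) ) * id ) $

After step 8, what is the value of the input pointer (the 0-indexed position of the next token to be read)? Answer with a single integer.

Answer: 6

Derivation:
Step 1: shift (. Stack=[(] ptr=1 lookahead=( remaining=[( id / ( num ) / ( id ) ) * id ) $]
Step 2: shift (. Stack=[( (] ptr=2 lookahead=id remaining=[id / ( num ) / ( id ) ) * id ) $]
Step 3: shift id. Stack=[( ( id] ptr=3 lookahead=/ remaining=[/ ( num ) / ( id ) ) * id ) $]
Step 4: reduce F->id. Stack=[( ( F] ptr=3 lookahead=/ remaining=[/ ( num ) / ( id ) ) * id ) $]
Step 5: reduce T->F. Stack=[( ( T] ptr=3 lookahead=/ remaining=[/ ( num ) / ( id ) ) * id ) $]
Step 6: shift /. Stack=[( ( T /] ptr=4 lookahead=( remaining=[( num ) / ( id ) ) * id ) $]
Step 7: shift (. Stack=[( ( T / (] ptr=5 lookahead=num remaining=[num ) / ( id ) ) * id ) $]
Step 8: shift num. Stack=[( ( T / ( num] ptr=6 lookahead=) remaining=[) / ( id ) ) * id ) $]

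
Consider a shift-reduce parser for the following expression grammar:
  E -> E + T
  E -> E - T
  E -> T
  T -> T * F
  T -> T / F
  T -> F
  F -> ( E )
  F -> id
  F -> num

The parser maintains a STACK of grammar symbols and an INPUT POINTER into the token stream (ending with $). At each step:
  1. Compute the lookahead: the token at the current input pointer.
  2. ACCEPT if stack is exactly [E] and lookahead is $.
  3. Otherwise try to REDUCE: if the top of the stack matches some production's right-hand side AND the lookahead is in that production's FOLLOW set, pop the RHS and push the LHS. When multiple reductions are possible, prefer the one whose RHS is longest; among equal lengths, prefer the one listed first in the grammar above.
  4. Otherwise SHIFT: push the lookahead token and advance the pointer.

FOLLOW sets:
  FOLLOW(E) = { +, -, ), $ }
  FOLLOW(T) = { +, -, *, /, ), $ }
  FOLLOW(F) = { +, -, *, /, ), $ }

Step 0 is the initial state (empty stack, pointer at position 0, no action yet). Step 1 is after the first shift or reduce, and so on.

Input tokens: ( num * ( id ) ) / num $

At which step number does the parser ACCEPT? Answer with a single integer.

Answer: 23

Derivation:
Step 1: shift (. Stack=[(] ptr=1 lookahead=num remaining=[num * ( id ) ) / num $]
Step 2: shift num. Stack=[( num] ptr=2 lookahead=* remaining=[* ( id ) ) / num $]
Step 3: reduce F->num. Stack=[( F] ptr=2 lookahead=* remaining=[* ( id ) ) / num $]
Step 4: reduce T->F. Stack=[( T] ptr=2 lookahead=* remaining=[* ( id ) ) / num $]
Step 5: shift *. Stack=[( T *] ptr=3 lookahead=( remaining=[( id ) ) / num $]
Step 6: shift (. Stack=[( T * (] ptr=4 lookahead=id remaining=[id ) ) / num $]
Step 7: shift id. Stack=[( T * ( id] ptr=5 lookahead=) remaining=[) ) / num $]
Step 8: reduce F->id. Stack=[( T * ( F] ptr=5 lookahead=) remaining=[) ) / num $]
Step 9: reduce T->F. Stack=[( T * ( T] ptr=5 lookahead=) remaining=[) ) / num $]
Step 10: reduce E->T. Stack=[( T * ( E] ptr=5 lookahead=) remaining=[) ) / num $]
Step 11: shift ). Stack=[( T * ( E )] ptr=6 lookahead=) remaining=[) / num $]
Step 12: reduce F->( E ). Stack=[( T * F] ptr=6 lookahead=) remaining=[) / num $]
Step 13: reduce T->T * F. Stack=[( T] ptr=6 lookahead=) remaining=[) / num $]
Step 14: reduce E->T. Stack=[( E] ptr=6 lookahead=) remaining=[) / num $]
Step 15: shift ). Stack=[( E )] ptr=7 lookahead=/ remaining=[/ num $]
Step 16: reduce F->( E ). Stack=[F] ptr=7 lookahead=/ remaining=[/ num $]
Step 17: reduce T->F. Stack=[T] ptr=7 lookahead=/ remaining=[/ num $]
Step 18: shift /. Stack=[T /] ptr=8 lookahead=num remaining=[num $]
Step 19: shift num. Stack=[T / num] ptr=9 lookahead=$ remaining=[$]
Step 20: reduce F->num. Stack=[T / F] ptr=9 lookahead=$ remaining=[$]
Step 21: reduce T->T / F. Stack=[T] ptr=9 lookahead=$ remaining=[$]
Step 22: reduce E->T. Stack=[E] ptr=9 lookahead=$ remaining=[$]
Step 23: accept. Stack=[E] ptr=9 lookahead=$ remaining=[$]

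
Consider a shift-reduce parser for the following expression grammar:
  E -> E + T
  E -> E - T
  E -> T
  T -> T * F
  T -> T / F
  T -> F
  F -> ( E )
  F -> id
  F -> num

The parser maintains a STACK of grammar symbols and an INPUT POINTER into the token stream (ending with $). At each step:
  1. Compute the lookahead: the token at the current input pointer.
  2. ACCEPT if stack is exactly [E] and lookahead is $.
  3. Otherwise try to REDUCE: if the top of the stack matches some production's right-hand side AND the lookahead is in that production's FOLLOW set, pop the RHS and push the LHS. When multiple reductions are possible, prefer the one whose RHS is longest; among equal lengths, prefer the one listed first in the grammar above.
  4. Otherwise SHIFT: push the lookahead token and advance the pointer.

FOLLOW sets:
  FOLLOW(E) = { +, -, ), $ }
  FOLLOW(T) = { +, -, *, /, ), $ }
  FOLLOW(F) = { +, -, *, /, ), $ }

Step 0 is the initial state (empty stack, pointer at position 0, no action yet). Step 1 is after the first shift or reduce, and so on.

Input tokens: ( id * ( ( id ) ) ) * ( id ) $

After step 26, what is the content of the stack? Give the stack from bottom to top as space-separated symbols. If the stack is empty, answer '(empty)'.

Step 1: shift (. Stack=[(] ptr=1 lookahead=id remaining=[id * ( ( id ) ) ) * ( id ) $]
Step 2: shift id. Stack=[( id] ptr=2 lookahead=* remaining=[* ( ( id ) ) ) * ( id ) $]
Step 3: reduce F->id. Stack=[( F] ptr=2 lookahead=* remaining=[* ( ( id ) ) ) * ( id ) $]
Step 4: reduce T->F. Stack=[( T] ptr=2 lookahead=* remaining=[* ( ( id ) ) ) * ( id ) $]
Step 5: shift *. Stack=[( T *] ptr=3 lookahead=( remaining=[( ( id ) ) ) * ( id ) $]
Step 6: shift (. Stack=[( T * (] ptr=4 lookahead=( remaining=[( id ) ) ) * ( id ) $]
Step 7: shift (. Stack=[( T * ( (] ptr=5 lookahead=id remaining=[id ) ) ) * ( id ) $]
Step 8: shift id. Stack=[( T * ( ( id] ptr=6 lookahead=) remaining=[) ) ) * ( id ) $]
Step 9: reduce F->id. Stack=[( T * ( ( F] ptr=6 lookahead=) remaining=[) ) ) * ( id ) $]
Step 10: reduce T->F. Stack=[( T * ( ( T] ptr=6 lookahead=) remaining=[) ) ) * ( id ) $]
Step 11: reduce E->T. Stack=[( T * ( ( E] ptr=6 lookahead=) remaining=[) ) ) * ( id ) $]
Step 12: shift ). Stack=[( T * ( ( E )] ptr=7 lookahead=) remaining=[) ) * ( id ) $]
Step 13: reduce F->( E ). Stack=[( T * ( F] ptr=7 lookahead=) remaining=[) ) * ( id ) $]
Step 14: reduce T->F. Stack=[( T * ( T] ptr=7 lookahead=) remaining=[) ) * ( id ) $]
Step 15: reduce E->T. Stack=[( T * ( E] ptr=7 lookahead=) remaining=[) ) * ( id ) $]
Step 16: shift ). Stack=[( T * ( E )] ptr=8 lookahead=) remaining=[) * ( id ) $]
Step 17: reduce F->( E ). Stack=[( T * F] ptr=8 lookahead=) remaining=[) * ( id ) $]
Step 18: reduce T->T * F. Stack=[( T] ptr=8 lookahead=) remaining=[) * ( id ) $]
Step 19: reduce E->T. Stack=[( E] ptr=8 lookahead=) remaining=[) * ( id ) $]
Step 20: shift ). Stack=[( E )] ptr=9 lookahead=* remaining=[* ( id ) $]
Step 21: reduce F->( E ). Stack=[F] ptr=9 lookahead=* remaining=[* ( id ) $]
Step 22: reduce T->F. Stack=[T] ptr=9 lookahead=* remaining=[* ( id ) $]
Step 23: shift *. Stack=[T *] ptr=10 lookahead=( remaining=[( id ) $]
Step 24: shift (. Stack=[T * (] ptr=11 lookahead=id remaining=[id ) $]
Step 25: shift id. Stack=[T * ( id] ptr=12 lookahead=) remaining=[) $]
Step 26: reduce F->id. Stack=[T * ( F] ptr=12 lookahead=) remaining=[) $]

Answer: T * ( F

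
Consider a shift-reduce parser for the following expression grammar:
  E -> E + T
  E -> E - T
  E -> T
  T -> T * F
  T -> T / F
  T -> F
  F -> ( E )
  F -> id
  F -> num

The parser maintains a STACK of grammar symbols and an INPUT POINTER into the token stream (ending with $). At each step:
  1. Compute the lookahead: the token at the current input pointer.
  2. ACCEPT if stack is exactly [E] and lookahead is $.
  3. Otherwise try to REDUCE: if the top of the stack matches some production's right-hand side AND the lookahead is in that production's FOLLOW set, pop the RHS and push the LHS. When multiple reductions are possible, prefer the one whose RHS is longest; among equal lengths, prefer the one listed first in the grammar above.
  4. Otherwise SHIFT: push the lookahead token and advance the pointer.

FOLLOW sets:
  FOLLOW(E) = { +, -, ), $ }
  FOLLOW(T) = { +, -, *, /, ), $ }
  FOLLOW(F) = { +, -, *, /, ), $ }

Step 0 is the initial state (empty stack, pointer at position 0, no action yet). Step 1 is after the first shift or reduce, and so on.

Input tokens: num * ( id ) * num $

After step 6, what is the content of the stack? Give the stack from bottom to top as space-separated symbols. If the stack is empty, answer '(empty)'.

Answer: T * ( id

Derivation:
Step 1: shift num. Stack=[num] ptr=1 lookahead=* remaining=[* ( id ) * num $]
Step 2: reduce F->num. Stack=[F] ptr=1 lookahead=* remaining=[* ( id ) * num $]
Step 3: reduce T->F. Stack=[T] ptr=1 lookahead=* remaining=[* ( id ) * num $]
Step 4: shift *. Stack=[T *] ptr=2 lookahead=( remaining=[( id ) * num $]
Step 5: shift (. Stack=[T * (] ptr=3 lookahead=id remaining=[id ) * num $]
Step 6: shift id. Stack=[T * ( id] ptr=4 lookahead=) remaining=[) * num $]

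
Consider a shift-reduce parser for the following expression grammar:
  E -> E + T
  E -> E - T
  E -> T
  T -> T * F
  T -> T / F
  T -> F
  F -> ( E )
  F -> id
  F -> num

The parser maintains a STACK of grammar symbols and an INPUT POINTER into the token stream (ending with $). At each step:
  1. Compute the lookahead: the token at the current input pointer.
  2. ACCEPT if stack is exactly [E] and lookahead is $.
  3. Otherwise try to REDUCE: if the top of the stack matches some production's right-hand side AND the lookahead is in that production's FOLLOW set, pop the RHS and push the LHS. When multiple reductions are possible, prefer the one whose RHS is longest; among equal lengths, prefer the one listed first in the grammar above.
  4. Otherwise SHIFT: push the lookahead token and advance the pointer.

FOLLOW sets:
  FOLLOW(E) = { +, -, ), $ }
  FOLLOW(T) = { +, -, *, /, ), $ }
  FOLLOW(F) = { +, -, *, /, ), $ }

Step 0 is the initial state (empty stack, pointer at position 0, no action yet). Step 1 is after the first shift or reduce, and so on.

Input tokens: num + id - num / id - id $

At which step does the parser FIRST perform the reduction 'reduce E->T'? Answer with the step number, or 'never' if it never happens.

Step 1: shift num. Stack=[num] ptr=1 lookahead=+ remaining=[+ id - num / id - id $]
Step 2: reduce F->num. Stack=[F] ptr=1 lookahead=+ remaining=[+ id - num / id - id $]
Step 3: reduce T->F. Stack=[T] ptr=1 lookahead=+ remaining=[+ id - num / id - id $]
Step 4: reduce E->T. Stack=[E] ptr=1 lookahead=+ remaining=[+ id - num / id - id $]

Answer: 4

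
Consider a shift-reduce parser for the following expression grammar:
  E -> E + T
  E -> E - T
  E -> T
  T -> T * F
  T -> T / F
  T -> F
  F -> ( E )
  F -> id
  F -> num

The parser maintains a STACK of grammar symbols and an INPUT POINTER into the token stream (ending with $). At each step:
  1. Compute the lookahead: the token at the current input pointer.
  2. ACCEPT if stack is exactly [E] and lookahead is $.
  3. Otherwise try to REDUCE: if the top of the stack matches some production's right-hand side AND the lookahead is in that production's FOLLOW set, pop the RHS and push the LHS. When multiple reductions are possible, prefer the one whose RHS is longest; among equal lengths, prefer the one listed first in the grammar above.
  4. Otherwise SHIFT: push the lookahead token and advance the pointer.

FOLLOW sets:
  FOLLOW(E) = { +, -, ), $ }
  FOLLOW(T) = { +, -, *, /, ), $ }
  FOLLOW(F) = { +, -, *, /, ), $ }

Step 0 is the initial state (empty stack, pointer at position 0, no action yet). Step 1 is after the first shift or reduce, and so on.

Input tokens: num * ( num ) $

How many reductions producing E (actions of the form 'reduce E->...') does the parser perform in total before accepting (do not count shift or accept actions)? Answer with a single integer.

Answer: 2

Derivation:
Step 1: shift num. Stack=[num] ptr=1 lookahead=* remaining=[* ( num ) $]
Step 2: reduce F->num. Stack=[F] ptr=1 lookahead=* remaining=[* ( num ) $]
Step 3: reduce T->F. Stack=[T] ptr=1 lookahead=* remaining=[* ( num ) $]
Step 4: shift *. Stack=[T *] ptr=2 lookahead=( remaining=[( num ) $]
Step 5: shift (. Stack=[T * (] ptr=3 lookahead=num remaining=[num ) $]
Step 6: shift num. Stack=[T * ( num] ptr=4 lookahead=) remaining=[) $]
Step 7: reduce F->num. Stack=[T * ( F] ptr=4 lookahead=) remaining=[) $]
Step 8: reduce T->F. Stack=[T * ( T] ptr=4 lookahead=) remaining=[) $]
Step 9: reduce E->T. Stack=[T * ( E] ptr=4 lookahead=) remaining=[) $]
Step 10: shift ). Stack=[T * ( E )] ptr=5 lookahead=$ remaining=[$]
Step 11: reduce F->( E ). Stack=[T * F] ptr=5 lookahead=$ remaining=[$]
Step 12: reduce T->T * F. Stack=[T] ptr=5 lookahead=$ remaining=[$]
Step 13: reduce E->T. Stack=[E] ptr=5 lookahead=$ remaining=[$]
Step 14: accept. Stack=[E] ptr=5 lookahead=$ remaining=[$]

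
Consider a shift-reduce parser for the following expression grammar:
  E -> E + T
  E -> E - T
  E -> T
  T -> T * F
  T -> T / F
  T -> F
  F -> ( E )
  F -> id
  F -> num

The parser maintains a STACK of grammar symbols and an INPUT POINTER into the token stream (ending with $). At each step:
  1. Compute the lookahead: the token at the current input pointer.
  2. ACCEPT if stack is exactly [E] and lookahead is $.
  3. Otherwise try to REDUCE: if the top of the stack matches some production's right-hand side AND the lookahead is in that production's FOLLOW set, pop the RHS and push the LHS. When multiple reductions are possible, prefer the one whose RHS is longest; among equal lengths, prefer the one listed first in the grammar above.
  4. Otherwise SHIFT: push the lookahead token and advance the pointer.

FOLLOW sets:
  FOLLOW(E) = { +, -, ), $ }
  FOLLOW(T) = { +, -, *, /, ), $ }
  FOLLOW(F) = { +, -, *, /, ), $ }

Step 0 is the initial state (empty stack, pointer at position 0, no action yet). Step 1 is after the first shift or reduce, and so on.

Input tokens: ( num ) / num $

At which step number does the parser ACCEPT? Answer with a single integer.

Answer: 14

Derivation:
Step 1: shift (. Stack=[(] ptr=1 lookahead=num remaining=[num ) / num $]
Step 2: shift num. Stack=[( num] ptr=2 lookahead=) remaining=[) / num $]
Step 3: reduce F->num. Stack=[( F] ptr=2 lookahead=) remaining=[) / num $]
Step 4: reduce T->F. Stack=[( T] ptr=2 lookahead=) remaining=[) / num $]
Step 5: reduce E->T. Stack=[( E] ptr=2 lookahead=) remaining=[) / num $]
Step 6: shift ). Stack=[( E )] ptr=3 lookahead=/ remaining=[/ num $]
Step 7: reduce F->( E ). Stack=[F] ptr=3 lookahead=/ remaining=[/ num $]
Step 8: reduce T->F. Stack=[T] ptr=3 lookahead=/ remaining=[/ num $]
Step 9: shift /. Stack=[T /] ptr=4 lookahead=num remaining=[num $]
Step 10: shift num. Stack=[T / num] ptr=5 lookahead=$ remaining=[$]
Step 11: reduce F->num. Stack=[T / F] ptr=5 lookahead=$ remaining=[$]
Step 12: reduce T->T / F. Stack=[T] ptr=5 lookahead=$ remaining=[$]
Step 13: reduce E->T. Stack=[E] ptr=5 lookahead=$ remaining=[$]
Step 14: accept. Stack=[E] ptr=5 lookahead=$ remaining=[$]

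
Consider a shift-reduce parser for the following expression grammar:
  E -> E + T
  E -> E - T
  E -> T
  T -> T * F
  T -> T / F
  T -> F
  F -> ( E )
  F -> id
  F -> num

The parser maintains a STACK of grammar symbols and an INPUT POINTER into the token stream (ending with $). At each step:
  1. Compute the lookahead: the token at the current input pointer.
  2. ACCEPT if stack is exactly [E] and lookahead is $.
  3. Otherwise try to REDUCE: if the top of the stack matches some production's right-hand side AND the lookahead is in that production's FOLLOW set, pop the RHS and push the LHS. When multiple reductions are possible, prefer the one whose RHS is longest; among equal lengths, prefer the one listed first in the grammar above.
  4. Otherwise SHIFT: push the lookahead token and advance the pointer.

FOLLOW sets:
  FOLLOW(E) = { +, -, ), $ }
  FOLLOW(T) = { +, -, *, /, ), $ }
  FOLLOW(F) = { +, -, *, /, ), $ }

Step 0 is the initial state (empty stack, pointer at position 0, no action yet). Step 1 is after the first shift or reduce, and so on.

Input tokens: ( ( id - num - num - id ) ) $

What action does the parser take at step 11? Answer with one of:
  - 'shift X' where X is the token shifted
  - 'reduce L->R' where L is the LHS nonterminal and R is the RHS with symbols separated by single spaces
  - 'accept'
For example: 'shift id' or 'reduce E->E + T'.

Step 1: shift (. Stack=[(] ptr=1 lookahead=( remaining=[( id - num - num - id ) ) $]
Step 2: shift (. Stack=[( (] ptr=2 lookahead=id remaining=[id - num - num - id ) ) $]
Step 3: shift id. Stack=[( ( id] ptr=3 lookahead=- remaining=[- num - num - id ) ) $]
Step 4: reduce F->id. Stack=[( ( F] ptr=3 lookahead=- remaining=[- num - num - id ) ) $]
Step 5: reduce T->F. Stack=[( ( T] ptr=3 lookahead=- remaining=[- num - num - id ) ) $]
Step 6: reduce E->T. Stack=[( ( E] ptr=3 lookahead=- remaining=[- num - num - id ) ) $]
Step 7: shift -. Stack=[( ( E -] ptr=4 lookahead=num remaining=[num - num - id ) ) $]
Step 8: shift num. Stack=[( ( E - num] ptr=5 lookahead=- remaining=[- num - id ) ) $]
Step 9: reduce F->num. Stack=[( ( E - F] ptr=5 lookahead=- remaining=[- num - id ) ) $]
Step 10: reduce T->F. Stack=[( ( E - T] ptr=5 lookahead=- remaining=[- num - id ) ) $]
Step 11: reduce E->E - T. Stack=[( ( E] ptr=5 lookahead=- remaining=[- num - id ) ) $]

Answer: reduce E->E - T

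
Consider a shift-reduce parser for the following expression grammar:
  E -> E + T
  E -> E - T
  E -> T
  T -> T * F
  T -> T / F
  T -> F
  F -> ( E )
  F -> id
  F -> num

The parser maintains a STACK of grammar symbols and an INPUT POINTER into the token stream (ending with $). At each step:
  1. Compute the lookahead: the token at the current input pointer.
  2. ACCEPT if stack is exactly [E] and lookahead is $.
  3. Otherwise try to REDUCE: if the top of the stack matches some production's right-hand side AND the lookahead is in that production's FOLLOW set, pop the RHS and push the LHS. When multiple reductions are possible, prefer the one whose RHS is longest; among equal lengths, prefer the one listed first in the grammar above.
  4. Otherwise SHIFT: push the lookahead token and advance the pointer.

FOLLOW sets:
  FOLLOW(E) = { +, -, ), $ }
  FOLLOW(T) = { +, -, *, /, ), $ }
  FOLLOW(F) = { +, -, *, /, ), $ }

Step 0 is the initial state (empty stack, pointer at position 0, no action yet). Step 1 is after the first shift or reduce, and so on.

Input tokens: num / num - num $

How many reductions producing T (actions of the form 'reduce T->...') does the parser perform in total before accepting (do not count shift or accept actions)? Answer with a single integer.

Step 1: shift num. Stack=[num] ptr=1 lookahead=/ remaining=[/ num - num $]
Step 2: reduce F->num. Stack=[F] ptr=1 lookahead=/ remaining=[/ num - num $]
Step 3: reduce T->F. Stack=[T] ptr=1 lookahead=/ remaining=[/ num - num $]
Step 4: shift /. Stack=[T /] ptr=2 lookahead=num remaining=[num - num $]
Step 5: shift num. Stack=[T / num] ptr=3 lookahead=- remaining=[- num $]
Step 6: reduce F->num. Stack=[T / F] ptr=3 lookahead=- remaining=[- num $]
Step 7: reduce T->T / F. Stack=[T] ptr=3 lookahead=- remaining=[- num $]
Step 8: reduce E->T. Stack=[E] ptr=3 lookahead=- remaining=[- num $]
Step 9: shift -. Stack=[E -] ptr=4 lookahead=num remaining=[num $]
Step 10: shift num. Stack=[E - num] ptr=5 lookahead=$ remaining=[$]
Step 11: reduce F->num. Stack=[E - F] ptr=5 lookahead=$ remaining=[$]
Step 12: reduce T->F. Stack=[E - T] ptr=5 lookahead=$ remaining=[$]
Step 13: reduce E->E - T. Stack=[E] ptr=5 lookahead=$ remaining=[$]
Step 14: accept. Stack=[E] ptr=5 lookahead=$ remaining=[$]

Answer: 3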